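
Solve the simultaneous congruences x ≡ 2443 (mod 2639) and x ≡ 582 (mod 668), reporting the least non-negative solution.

1166242

Write x = 2443 + 2639·k. Then 2639·k ≡ 582 − 2443 ≡ 143 (mod 668).
Need 2639⁻¹ mod 668. Extended Euclid on (668, 635):
668 = 1×635 + 33
635 = 19×33 + 8
33 = 4×8 + 1
8 = 8×1 + 0
Back-substitute:
1 = 33 − 4·8
1 = −4·635 + 77·33
1 = 77·668 − 81·635
2639⁻¹ ≡ 587 (mod 668), so k ≡ 587·143 ≡ 441 (mod 668).
x = 2443 + 2639·441 = 1166242.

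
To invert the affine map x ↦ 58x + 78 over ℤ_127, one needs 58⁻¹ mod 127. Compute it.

46

Extended Euclidean algorithm:
127 = 2·58 + 11
58 = 5·11 + 3
11 = 3·3 + 2
3 = 1·2 + 1
2 = 2·1 + 0
Since gcd(58, 127) = 1, back-substitute to write 1 as a combination:
1 = 3 − 2
1 = −11 + 4·3
1 = 4·58 − 21·11
1 = −21·127 + 46·58
So 58·46 ≡ 1 (mod 127).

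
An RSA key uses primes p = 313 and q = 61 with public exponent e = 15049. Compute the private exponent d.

7129

φ(n) = (p−1)(q−1) = 312·60 = 18720.
Need d with 15049·d ≡ 1 (mod 18720). Apply the extended Euclidean algorithm:
18720 = 1·15049 + 3671
15049 = 4·3671 + 365
3671 = 10·365 + 21
365 = 17·21 + 8
21 = 2·8 + 5
8 = 1·5 + 3
5 = 1·3 + 2
3 = 1·2 + 1
2 = 2·1 + 0
Back-substitute:
1 = 3 − 2
1 = −5 + 2·3
1 = 2·8 − 3·5
1 = −3·21 + 8·8
1 = 8·365 − 139·21
1 = −139·3671 + 1398·365
1 = 1398·15049 − 5731·3671
1 = −5731·18720 + 7129·15049
So 15049·7129 ≡ 1 (mod 18720), hence d = 7129.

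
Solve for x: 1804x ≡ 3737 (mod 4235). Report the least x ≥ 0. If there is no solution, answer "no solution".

gcd(1804, 4235):
4235 = 2×1804 + 627
1804 = 2×627 + 550
627 = 1×550 + 77
550 = 7×77 + 11
77 = 7×11 + 0
gcd = 11, but 11 ∤ 3737, so the congruence has no solution.

no solution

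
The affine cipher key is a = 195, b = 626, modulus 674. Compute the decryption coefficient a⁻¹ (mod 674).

Run Euclid on (674, 195):
674 = 3×195 + 89
195 = 2×89 + 17
89 = 5×17 + 4
17 = 4×4 + 1
4 = 4×1 + 0
gcd = 1, so the inverse exists. Back-substitute:
1 = 17 − 4·4
1 = −4·89 + 21·17
1 = 21·195 − 46·89
1 = −46·674 + 159·195
So 195·159 ≡ 1 (mod 674).

159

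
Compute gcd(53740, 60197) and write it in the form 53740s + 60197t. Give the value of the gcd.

Euclidean algorithm:
60197 = 1*53740 + 6457
53740 = 8*6457 + 2084
6457 = 3*2084 + 205
2084 = 10*205 + 34
205 = 6*34 + 1
34 = 34*1 + 0
gcd(53740, 60197) = 1.
Express as a combination:
1 = 205 − 6·34
1 = −6·2084 + 61·205
1 = 61·6457 − 189·2084
1 = −189·53740 + 1573·6457
1 = 1573·60197 − 1762·53740
So 1 = (1573)·60197 + (-1762)·53740.

1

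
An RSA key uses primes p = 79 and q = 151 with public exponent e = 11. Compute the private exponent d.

3191

φ(n) = (p−1)(q−1) = 78·150 = 11700.
Need d with 11·d ≡ 1 (mod 11700). Apply the extended Euclidean algorithm:
11700 = 1063·11 + 7
11 = 1·7 + 4
7 = 1·4 + 3
4 = 1·3 + 1
3 = 3·1 + 0
Back-substitute:
1 = 4 − 3
1 = −7 + 2·4
1 = 2·11 − 3·7
1 = −3·11700 + 3191·11
So 11·3191 ≡ 1 (mod 11700), hence d = 3191.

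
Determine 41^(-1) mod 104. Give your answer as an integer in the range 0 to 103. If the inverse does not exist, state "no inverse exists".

33

Run Euclid on (104, 41):
104 = 2·41 + 22
41 = 1·22 + 19
22 = 1·19 + 3
19 = 6·3 + 1
3 = 3·1 + 0
The gcd is 1. Working backward:
1 = 19 − 6·3
1 = −6·22 + 7·19
1 = 7·41 − 13·22
1 = −13·104 + 33·41
So 41·33 ≡ 1 (mod 104).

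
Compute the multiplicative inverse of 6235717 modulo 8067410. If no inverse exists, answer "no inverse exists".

4437643

Run Euclid on (8067410, 6235717):
8067410 = 1·6235717 + 1831693
6235717 = 3·1831693 + 740638
1831693 = 2·740638 + 350417
740638 = 2·350417 + 39804
350417 = 8·39804 + 31985
39804 = 1·31985 + 7819
31985 = 4·7819 + 709
7819 = 11·709 + 20
709 = 35·20 + 9
20 = 2·9 + 2
9 = 4·2 + 1
2 = 2·1 + 0
gcd = 1, so the inverse exists. Back-substitute:
1 = 9 − 4·2
1 = −4·20 + 9·9
1 = 9·709 − 319·20
1 = −319·7819 + 3518·709
1 = 3518·31985 − 14391·7819
1 = −14391·39804 + 17909·31985
1 = 17909·350417 − 157663·39804
1 = −157663·740638 + 333235·350417
1 = 333235·1831693 − 824133·740638
1 = −824133·6235717 + 2805634·1831693
1 = 2805634·8067410 − 3629767·6235717
Thus 6235717·(-3629767) ≡ 1 (mod 8067410); reducing, -3629767 mod 8067410 = 4437643.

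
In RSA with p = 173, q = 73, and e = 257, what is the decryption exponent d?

4385

φ(n) = (p−1)(q−1) = 172·72 = 12384.
Need d with 257·d ≡ 1 (mod 12384). Apply the extended Euclidean algorithm:
12384 = 48×257 + 48
257 = 5×48 + 17
48 = 2×17 + 14
17 = 1×14 + 3
14 = 4×3 + 2
3 = 1×2 + 1
2 = 2×1 + 0
Back-substitute:
1 = 3 − 2
1 = −14 + 5·3
1 = 5·17 − 6·14
1 = −6·48 + 17·17
1 = 17·257 − 91·48
1 = −91·12384 + 4385·257
So 257·4385 ≡ 1 (mod 12384), hence d = 4385.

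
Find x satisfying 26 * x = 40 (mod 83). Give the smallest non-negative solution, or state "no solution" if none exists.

First find gcd(26, 83):
83 = 3·26 + 5
26 = 5·5 + 1
5 = 5·1 + 0
gcd = 1, so a unique solution mod 83 exists.
Back-substitute for the Bézout coefficients:
1 = 26 − 5·5
1 = −5·83 + 16·26
So 26·(16) ≡ 1 (mod 83), giving 26⁻¹ ≡ 16.
x ≡ 26⁻¹·40 ≡ 16·40 ≡ 59 (mod 83).

59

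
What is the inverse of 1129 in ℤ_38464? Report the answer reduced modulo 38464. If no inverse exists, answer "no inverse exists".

9369

gcd(38464, 1129) by repeated division:
38464 = 34·1129 + 78
1129 = 14·78 + 37
78 = 2·37 + 4
37 = 9·4 + 1
4 = 4·1 + 0
Since gcd(1129, 38464) = 1, back-substitute to write 1 as a combination:
1 = 37 − 9·4
1 = −9·78 + 19·37
1 = 19·1129 − 275·78
1 = −275·38464 + 9369·1129
So 1129·9369 ≡ 1 (mod 38464).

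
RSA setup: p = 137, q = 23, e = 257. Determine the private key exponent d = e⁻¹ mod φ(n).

2049

φ(n) = (p−1)(q−1) = 136·22 = 2992.
Need d with 257·d ≡ 1 (mod 2992). Apply the extended Euclidean algorithm:
2992 = 11*257 + 165
257 = 1*165 + 92
165 = 1*92 + 73
92 = 1*73 + 19
73 = 3*19 + 16
19 = 1*16 + 3
16 = 5*3 + 1
3 = 3*1 + 0
Back-substitute:
1 = 16 − 5·3
1 = −5·19 + 6·16
1 = 6·73 − 23·19
1 = −23·92 + 29·73
1 = 29·165 − 52·92
1 = −52·257 + 81·165
1 = 81·2992 − 943·257
So 257·(-943) ≡ 1 (mod 2992), hence d ≡ -943 ≡ 2049 (mod 2992).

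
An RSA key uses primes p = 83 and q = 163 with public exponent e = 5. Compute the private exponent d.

φ(n) = (p−1)(q−1) = 82·162 = 13284.
Need d with 5·d ≡ 1 (mod 13284). Apply the extended Euclidean algorithm:
13284 = 2656*5 + 4
5 = 1*4 + 1
4 = 4*1 + 0
Back-substitute:
1 = 5 − 4
1 = −13284 + 2657·5
So 5·2657 ≡ 1 (mod 13284), hence d = 2657.

2657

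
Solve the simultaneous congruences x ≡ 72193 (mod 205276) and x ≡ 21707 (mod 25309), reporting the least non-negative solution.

1348940789

Write x = 72193 + 205276·k. Then 205276·k ≡ 21707 − 72193 ≡ 132 (mod 25309).
Need 205276⁻¹ mod 25309. Extended Euclid on (25309, 2804):
25309 = 9·2804 + 73
2804 = 38·73 + 30
73 = 2·30 + 13
30 = 2·13 + 4
13 = 3·4 + 1
4 = 4·1 + 0
Back-substitute:
1 = 13 − 3·4
1 = −3·30 + 7·13
1 = 7·73 − 17·30
1 = −17·2804 + 653·73
1 = 653·25309 − 5894·2804
205276⁻¹ ≡ 19415 (mod 25309), so k ≡ 19415·132 ≡ 6571 (mod 25309).
x = 72193 + 205276·6571 = 1348940789.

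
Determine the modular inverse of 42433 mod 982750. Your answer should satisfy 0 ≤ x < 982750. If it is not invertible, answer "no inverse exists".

Run Euclid on (982750, 42433):
982750 = 23×42433 + 6791
42433 = 6×6791 + 1687
6791 = 4×1687 + 43
1687 = 39×43 + 10
43 = 4×10 + 3
10 = 3×3 + 1
3 = 3×1 + 0
The gcd is 1. Working backward:
1 = 10 − 3·3
1 = −3·43 + 13·10
1 = 13·1687 − 510·43
1 = −510·6791 + 2053·1687
1 = 2053·42433 − 12828·6791
1 = −12828·982750 + 297097·42433
So 42433·297097 ≡ 1 (mod 982750).

297097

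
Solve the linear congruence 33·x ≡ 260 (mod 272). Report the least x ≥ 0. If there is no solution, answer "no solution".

First find gcd(33, 272):
272 = 8×33 + 8
33 = 4×8 + 1
8 = 8×1 + 0
gcd = 1, so a unique solution mod 272 exists.
Back-substitute for the Bézout coefficients:
1 = 33 − 4·8
1 = −4·272 + 33·33
So 33·(33) ≡ 1 (mod 272), giving 33⁻¹ ≡ 33.
x ≡ 33⁻¹·260 ≡ 33·260 ≡ 148 (mod 272).

148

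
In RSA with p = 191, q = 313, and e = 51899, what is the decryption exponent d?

φ(n) = (p−1)(q−1) = 190·312 = 59280.
Need d with 51899·d ≡ 1 (mod 59280). Apply the extended Euclidean algorithm:
59280 = 1×51899 + 7381
51899 = 7×7381 + 232
7381 = 31×232 + 189
232 = 1×189 + 43
189 = 4×43 + 17
43 = 2×17 + 9
17 = 1×9 + 8
9 = 1×8 + 1
8 = 8×1 + 0
Back-substitute:
1 = 9 − 8
1 = −17 + 2·9
1 = 2·43 − 5·17
1 = −5·189 + 22·43
1 = 22·232 − 27·189
1 = −27·7381 + 859·232
1 = 859·51899 − 6040·7381
1 = −6040·59280 + 6899·51899
So 51899·6899 ≡ 1 (mod 59280), hence d = 6899.

6899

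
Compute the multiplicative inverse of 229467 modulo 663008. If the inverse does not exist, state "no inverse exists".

646611

Extended Euclidean algorithm:
663008 = 2·229467 + 204074
229467 = 1·204074 + 25393
204074 = 8·25393 + 930
25393 = 27·930 + 283
930 = 3·283 + 81
283 = 3·81 + 40
81 = 2·40 + 1
40 = 40·1 + 0
The gcd is 1. Working backward:
1 = 81 − 2·40
1 = −2·283 + 7·81
1 = 7·930 − 23·283
1 = −23·25393 + 628·930
1 = 628·204074 − 5047·25393
1 = −5047·229467 + 5675·204074
1 = 5675·663008 − 16397·229467
Hence 229467⁻¹ ≡ -16397 ≡ 646611 (mod 663008).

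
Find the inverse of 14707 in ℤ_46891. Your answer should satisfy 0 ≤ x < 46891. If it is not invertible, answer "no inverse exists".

14609

Apply the Euclidean algorithm to 46891 and 14707:
46891 = 3*14707 + 2770
14707 = 5*2770 + 857
2770 = 3*857 + 199
857 = 4*199 + 61
199 = 3*61 + 16
61 = 3*16 + 13
16 = 1*13 + 3
13 = 4*3 + 1
3 = 3*1 + 0
The gcd is 1. Working backward:
1 = 13 − 4·3
1 = −4·16 + 5·13
1 = 5·61 − 19·16
1 = −19·199 + 62·61
1 = 62·857 − 267·199
1 = −267·2770 + 863·857
1 = 863·14707 − 4582·2770
1 = −4582·46891 + 14609·14707
So 14707·14609 ≡ 1 (mod 46891).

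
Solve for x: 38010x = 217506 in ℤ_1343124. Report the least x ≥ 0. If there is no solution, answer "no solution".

214531

First find gcd(38010, 1343124):
1343124 = 35×38010 + 12774
38010 = 2×12774 + 12462
12774 = 1×12462 + 312
12462 = 39×312 + 294
312 = 1×294 + 18
294 = 16×18 + 6
18 = 3×6 + 0
gcd = 6 and 6 | 217506, so solutions exist. Divide through by 6: 6335x ≡ 36251 (mod 223854).
Now find 6335⁻¹ mod 223854:
223854 = 35·6335 + 2129
6335 = 2·2129 + 2077
2129 = 1·2077 + 52
2077 = 39·52 + 49
52 = 1·49 + 3
49 = 16·3 + 1
3 = 3·1 + 0
Back-substitute:
1 = 49 − 16·3
1 = −16·52 + 17·49
1 = 17·2077 − 679·52
1 = −679·2129 + 696·2077
1 = 696·6335 − 2071·2129
1 = −2071·223854 + 73181·6335
So 6335⁻¹ ≡ 73181 (mod 223854).
Then x ≡ 73181·36251 ≡ 214531 (mod 223854); the smallest non-negative solution is x = 214531.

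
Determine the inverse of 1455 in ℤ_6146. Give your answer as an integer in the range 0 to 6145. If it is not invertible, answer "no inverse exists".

1791

Apply the Euclidean algorithm to 6146 and 1455:
6146 = 4*1455 + 326
1455 = 4*326 + 151
326 = 2*151 + 24
151 = 6*24 + 7
24 = 3*7 + 3
7 = 2*3 + 1
3 = 3*1 + 0
The gcd is 1. Working backward:
1 = 7 − 2·3
1 = −2·24 + 7·7
1 = 7·151 − 44·24
1 = −44·326 + 95·151
1 = 95·1455 − 424·326
1 = −424·6146 + 1791·1455
So 1455·1791 ≡ 1 (mod 6146).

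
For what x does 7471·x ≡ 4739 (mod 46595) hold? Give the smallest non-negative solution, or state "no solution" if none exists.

First find gcd(7471, 46595):
46595 = 6×7471 + 1769
7471 = 4×1769 + 395
1769 = 4×395 + 189
395 = 2×189 + 17
189 = 11×17 + 2
17 = 8×2 + 1
2 = 2×1 + 0
gcd = 1, so a unique solution mod 46595 exists.
Back-substitute for the Bézout coefficients:
1 = 17 − 8·2
1 = −8·189 + 89·17
1 = 89·395 − 186·189
1 = −186·1769 + 833·395
1 = 833·7471 − 3518·1769
1 = −3518·46595 + 21941·7471
So 7471·(21941) ≡ 1 (mod 46595), giving 7471⁻¹ ≡ 21941.
x ≡ 7471⁻¹·4739 ≡ 21941·4739 ≡ 24954 (mod 46595).

24954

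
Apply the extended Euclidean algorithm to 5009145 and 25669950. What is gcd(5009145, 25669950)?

Euclidean algorithm:
25669950 = 5*5009145 + 624225
5009145 = 8*624225 + 15345
624225 = 40*15345 + 10425
15345 = 1*10425 + 4920
10425 = 2*4920 + 585
4920 = 8*585 + 240
585 = 2*240 + 105
240 = 2*105 + 30
105 = 3*30 + 15
30 = 2*15 + 0
gcd(5009145, 25669950) = 15.
Working backward:
15 = 105 − 3·30
15 = −3·240 + 7·105
15 = 7·585 − 17·240
15 = −17·4920 + 143·585
15 = 143·10425 − 303·4920
15 = −303·15345 + 446·10425
15 = 446·624225 − 18143·15345
15 = −18143·5009145 + 145590·624225
15 = 145590·25669950 − 746093·5009145
So 15 = (145590)·25669950 + (-746093)·5009145.

15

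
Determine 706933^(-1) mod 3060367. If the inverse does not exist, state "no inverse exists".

97967

Run Euclid on (3060367, 706933):
3060367 = 4·706933 + 232635
706933 = 3·232635 + 9028
232635 = 25·9028 + 6935
9028 = 1·6935 + 2093
6935 = 3·2093 + 656
2093 = 3·656 + 125
656 = 5·125 + 31
125 = 4·31 + 1
31 = 31·1 + 0
gcd = 1, so the inverse exists. Back-substitute:
1 = 125 − 4·31
1 = −4·656 + 21·125
1 = 21·2093 − 67·656
1 = −67·6935 + 222·2093
1 = 222·9028 − 289·6935
1 = −289·232635 + 7447·9028
1 = 7447·706933 − 22630·232635
1 = −22630·3060367 + 97967·706933
So 706933·97967 ≡ 1 (mod 3060367).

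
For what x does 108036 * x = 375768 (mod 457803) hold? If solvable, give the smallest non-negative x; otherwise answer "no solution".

First find gcd(108036, 457803):
457803 = 4·108036 + 25659
108036 = 4·25659 + 5400
25659 = 4·5400 + 4059
5400 = 1·4059 + 1341
4059 = 3·1341 + 36
1341 = 37·36 + 9
36 = 4·9 + 0
gcd = 9 and 9 | 375768, so solutions exist. Divide through by 9: 12004x ≡ 41752 (mod 50867).
Now find 12004⁻¹ mod 50867:
50867 = 4×12004 + 2851
12004 = 4×2851 + 600
2851 = 4×600 + 451
600 = 1×451 + 149
451 = 3×149 + 4
149 = 37×4 + 1
4 = 4×1 + 0
Back-substitute:
1 = 149 − 37·4
1 = −37·451 + 112·149
1 = 112·600 − 149·451
1 = −149·2851 + 708·600
1 = 708·12004 − 2981·2851
1 = −2981·50867 + 12632·12004
So 12004⁻¹ ≡ 12632 (mod 50867).
Then x ≡ 12632·41752 ≡ 22208 (mod 50867); the smallest non-negative solution is x = 22208.

22208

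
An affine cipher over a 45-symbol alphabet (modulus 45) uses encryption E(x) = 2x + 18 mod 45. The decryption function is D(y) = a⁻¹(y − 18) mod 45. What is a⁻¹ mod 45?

Apply the Euclidean algorithm to 45 and 2:
45 = 22×2 + 1
2 = 2×1 + 0
The gcd is 1. Working backward:
1 = 45 − 22·2
Thus 2·(-22) ≡ 1 (mod 45); reducing, -22 mod 45 = 23.

23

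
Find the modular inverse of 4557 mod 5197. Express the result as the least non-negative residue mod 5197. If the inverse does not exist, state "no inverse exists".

1080

Run Euclid on (5197, 4557):
5197 = 1×4557 + 640
4557 = 7×640 + 77
640 = 8×77 + 24
77 = 3×24 + 5
24 = 4×5 + 4
5 = 1×4 + 1
4 = 4×1 + 0
gcd = 1, so the inverse exists. Back-substitute:
1 = 5 − 4
1 = −24 + 5·5
1 = 5·77 − 16·24
1 = −16·640 + 133·77
1 = 133·4557 − 947·640
1 = −947·5197 + 1080·4557
So 4557·1080 ≡ 1 (mod 5197).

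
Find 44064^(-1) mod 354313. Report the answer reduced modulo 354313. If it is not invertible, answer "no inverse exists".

Extended Euclidean algorithm:
354313 = 8×44064 + 1801
44064 = 24×1801 + 840
1801 = 2×840 + 121
840 = 6×121 + 114
121 = 1×114 + 7
114 = 16×7 + 2
7 = 3×2 + 1
2 = 2×1 + 0
The gcd is 1. Working backward:
1 = 7 − 3·2
1 = −3·114 + 49·7
1 = 49·121 − 52·114
1 = −52·840 + 361·121
1 = 361·1801 − 774·840
1 = −774·44064 + 18937·1801
1 = 18937·354313 − 152270·44064
So 44064·(-152270) ≡ 1 (mod 354313), and -152270 ≡ 202043 (mod 354313).

202043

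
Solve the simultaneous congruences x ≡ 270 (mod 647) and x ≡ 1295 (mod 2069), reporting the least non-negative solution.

Write x = 270 + 647·k. Then 647·k ≡ 1295 − 270 ≡ 1025 (mod 2069).
Need 647⁻¹ mod 2069. Extended Euclid on (2069, 647):
2069 = 3·647 + 128
647 = 5·128 + 7
128 = 18·7 + 2
7 = 3·2 + 1
2 = 2·1 + 0
Back-substitute:
1 = 7 − 3·2
1 = −3·128 + 55·7
1 = 55·647 − 278·128
1 = −278·2069 + 889·647
647⁻¹ ≡ 889 (mod 2069), so k ≡ 889·1025 ≡ 865 (mod 2069).
x = 270 + 647·865 = 559925.

559925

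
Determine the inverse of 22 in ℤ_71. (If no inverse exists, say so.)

42

gcd(71, 22) by repeated division:
71 = 3*22 + 5
22 = 4*5 + 2
5 = 2*2 + 1
2 = 2*1 + 0
The gcd is 1. Working backward:
1 = 5 − 2·2
1 = −2·22 + 9·5
1 = 9·71 − 29·22
Thus 22·(-29) ≡ 1 (mod 71); reducing, -29 mod 71 = 42.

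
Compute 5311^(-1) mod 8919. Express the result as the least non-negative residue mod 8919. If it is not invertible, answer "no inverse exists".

Extended Euclidean algorithm:
8919 = 1·5311 + 3608
5311 = 1·3608 + 1703
3608 = 2·1703 + 202
1703 = 8·202 + 87
202 = 2·87 + 28
87 = 3·28 + 3
28 = 9·3 + 1
3 = 3·1 + 0
gcd = 1, so the inverse exists. Back-substitute:
1 = 28 − 9·3
1 = −9·87 + 28·28
1 = 28·202 − 65·87
1 = −65·1703 + 548·202
1 = 548·3608 − 1161·1703
1 = −1161·5311 + 1709·3608
1 = 1709·8919 − 2870·5311
So 5311·(-2870) ≡ 1 (mod 8919), and -2870 ≡ 6049 (mod 8919).

6049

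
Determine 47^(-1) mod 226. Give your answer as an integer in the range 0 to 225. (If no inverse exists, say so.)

101

gcd(226, 47) by repeated division:
226 = 4*47 + 38
47 = 1*38 + 9
38 = 4*9 + 2
9 = 4*2 + 1
2 = 2*1 + 0
The gcd is 1. Working backward:
1 = 9 − 4·2
1 = −4·38 + 17·9
1 = 17·47 − 21·38
1 = −21·226 + 101·47
So 47·101 ≡ 1 (mod 226).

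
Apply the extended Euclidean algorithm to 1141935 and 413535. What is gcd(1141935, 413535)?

15

Repeated division:
1141935 = 2·413535 + 314865
413535 = 1·314865 + 98670
314865 = 3·98670 + 18855
98670 = 5·18855 + 4395
18855 = 4·4395 + 1275
4395 = 3·1275 + 570
1275 = 2·570 + 135
570 = 4·135 + 30
135 = 4·30 + 15
30 = 2·15 + 0
gcd(1141935, 413535) = 15.
Working backward:
15 = 135 − 4·30
15 = −4·570 + 17·135
15 = 17·1275 − 38·570
15 = −38·4395 + 131·1275
15 = 131·18855 − 562·4395
15 = −562·98670 + 2941·18855
15 = 2941·314865 − 9385·98670
15 = −9385·413535 + 12326·314865
15 = 12326·1141935 − 34037·413535
So 15 = (12326)·1141935 + (-34037)·413535.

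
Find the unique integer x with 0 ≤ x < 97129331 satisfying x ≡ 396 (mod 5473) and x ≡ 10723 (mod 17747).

60066571

Write x = 396 + 5473·k. Then 5473·k ≡ 10723 − 396 ≡ 10327 (mod 17747).
Need 5473⁻¹ mod 17747. Extended Euclid on (17747, 5473):
17747 = 3*5473 + 1328
5473 = 4*1328 + 161
1328 = 8*161 + 40
161 = 4*40 + 1
40 = 40*1 + 0
Back-substitute:
1 = 161 − 4·40
1 = −4·1328 + 33·161
1 = 33·5473 − 136·1328
1 = −136·17747 + 441·5473
5473⁻¹ ≡ 441 (mod 17747), so k ≡ 441·10327 ≡ 10975 (mod 17747).
x = 396 + 5473·10975 = 60066571.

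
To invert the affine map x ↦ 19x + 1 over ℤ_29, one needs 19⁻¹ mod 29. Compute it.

26

Apply the Euclidean algorithm to 29 and 19:
29 = 1·19 + 10
19 = 1·10 + 9
10 = 1·9 + 1
9 = 9·1 + 0
The gcd is 1. Working backward:
1 = 10 − 9
1 = −19 + 2·10
1 = 2·29 − 3·19
Thus 19·(-3) ≡ 1 (mod 29); reducing, -3 mod 29 = 26.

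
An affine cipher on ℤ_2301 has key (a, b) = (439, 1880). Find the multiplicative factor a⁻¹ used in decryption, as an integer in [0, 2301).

gcd(2301, 439) by repeated division:
2301 = 5*439 + 106
439 = 4*106 + 15
106 = 7*15 + 1
15 = 15*1 + 0
Since gcd(439, 2301) = 1, back-substitute to write 1 as a combination:
1 = 106 − 7·15
1 = −7·439 + 29·106
1 = 29·2301 − 152·439
Hence 439⁻¹ ≡ -152 ≡ 2149 (mod 2301).

2149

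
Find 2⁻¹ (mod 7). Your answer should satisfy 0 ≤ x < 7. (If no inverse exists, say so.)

Run Euclid on (7, 2):
7 = 3*2 + 1
2 = 2*1 + 0
The gcd is 1. Working backward:
1 = 7 − 3·2
Thus 2·(-3) ≡ 1 (mod 7); reducing, -3 mod 7 = 4.

4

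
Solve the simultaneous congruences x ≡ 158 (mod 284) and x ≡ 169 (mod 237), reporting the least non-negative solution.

26002

Write x = 158 + 284·k. Then 284·k ≡ 169 − 158 ≡ 11 (mod 237).
Need 284⁻¹ mod 237. Extended Euclid on (237, 47):
237 = 5·47 + 2
47 = 23·2 + 1
2 = 2·1 + 0
Back-substitute:
1 = 47 − 23·2
1 = −23·237 + 116·47
284⁻¹ ≡ 116 (mod 237), so k ≡ 116·11 ≡ 91 (mod 237).
x = 158 + 284·91 = 26002.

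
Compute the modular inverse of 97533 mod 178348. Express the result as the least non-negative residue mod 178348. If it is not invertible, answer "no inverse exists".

123269

Run Euclid on (178348, 97533):
178348 = 1×97533 + 80815
97533 = 1×80815 + 16718
80815 = 4×16718 + 13943
16718 = 1×13943 + 2775
13943 = 5×2775 + 68
2775 = 40×68 + 55
68 = 1×55 + 13
55 = 4×13 + 3
13 = 4×3 + 1
3 = 3×1 + 0
Since gcd(97533, 178348) = 1, back-substitute to write 1 as a combination:
1 = 13 − 4·3
1 = −4·55 + 17·13
1 = 17·68 − 21·55
1 = −21·2775 + 857·68
1 = 857·13943 − 4306·2775
1 = −4306·16718 + 5163·13943
1 = 5163·80815 − 24958·16718
1 = −24958·97533 + 30121·80815
1 = 30121·178348 − 55079·97533
Thus 97533·(-55079) ≡ 1 (mod 178348); reducing, -55079 mod 178348 = 123269.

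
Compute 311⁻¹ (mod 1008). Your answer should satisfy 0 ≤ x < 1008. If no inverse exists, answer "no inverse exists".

Apply the Euclidean algorithm to 1008 and 311:
1008 = 3·311 + 75
311 = 4·75 + 11
75 = 6·11 + 9
11 = 1·9 + 2
9 = 4·2 + 1
2 = 2·1 + 0
gcd = 1, so the inverse exists. Back-substitute:
1 = 9 − 4·2
1 = −4·11 + 5·9
1 = 5·75 − 34·11
1 = −34·311 + 141·75
1 = 141·1008 − 457·311
Thus 311·(-457) ≡ 1 (mod 1008); reducing, -457 mod 1008 = 551.

551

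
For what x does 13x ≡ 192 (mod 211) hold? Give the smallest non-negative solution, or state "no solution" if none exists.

First find gcd(13, 211):
211 = 16×13 + 3
13 = 4×3 + 1
3 = 3×1 + 0
gcd = 1, so a unique solution mod 211 exists.
Back-substitute for the Bézout coefficients:
1 = 13 − 4·3
1 = −4·211 + 65·13
So 13·(65) ≡ 1 (mod 211), giving 13⁻¹ ≡ 65.
x ≡ 13⁻¹·192 ≡ 65·192 ≡ 31 (mod 211).

31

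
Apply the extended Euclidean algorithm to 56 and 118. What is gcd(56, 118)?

Apply Euclid's algorithm to 118 and 56:
118 = 2×56 + 6
56 = 9×6 + 2
6 = 3×2 + 0
gcd(56, 118) = 2.
Back-substituting:
2 = 56 − 9·6
2 = −9·118 + 19·56
So 2 = (-9)·118 + (19)·56.

2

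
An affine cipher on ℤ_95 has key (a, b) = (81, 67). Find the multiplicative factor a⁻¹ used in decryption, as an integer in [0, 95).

61

gcd(95, 81) by repeated division:
95 = 1×81 + 14
81 = 5×14 + 11
14 = 1×11 + 3
11 = 3×3 + 2
3 = 1×2 + 1
2 = 2×1 + 0
gcd = 1, so the inverse exists. Back-substitute:
1 = 3 − 2
1 = −11 + 4·3
1 = 4·14 − 5·11
1 = −5·81 + 29·14
1 = 29·95 − 34·81
Thus 81·(-34) ≡ 1 (mod 95); reducing, -34 mod 95 = 61.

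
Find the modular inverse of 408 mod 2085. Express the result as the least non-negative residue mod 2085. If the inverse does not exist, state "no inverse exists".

Euclidean algorithm on 2085, 408:
2085 = 5*408 + 45
408 = 9*45 + 3
45 = 15*3 + 0
Since gcd = 3 > 1, 408 is not a unit mod 2085.

no inverse exists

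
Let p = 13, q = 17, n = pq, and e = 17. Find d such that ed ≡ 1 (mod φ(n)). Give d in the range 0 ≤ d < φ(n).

113

φ(n) = (p−1)(q−1) = 12·16 = 192.
Need d with 17·d ≡ 1 (mod 192). Apply the extended Euclidean algorithm:
192 = 11·17 + 5
17 = 3·5 + 2
5 = 2·2 + 1
2 = 2·1 + 0
Back-substitute:
1 = 5 − 2·2
1 = −2·17 + 7·5
1 = 7·192 − 79·17
So 17·(-79) ≡ 1 (mod 192), hence d ≡ -79 ≡ 113 (mod 192).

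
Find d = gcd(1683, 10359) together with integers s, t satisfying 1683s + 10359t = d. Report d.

Euclidean algorithm:
10359 = 6*1683 + 261
1683 = 6*261 + 117
261 = 2*117 + 27
117 = 4*27 + 9
27 = 3*9 + 0
gcd(1683, 10359) = 9.
Working backward:
9 = 117 − 4·27
9 = −4·261 + 9·117
9 = 9·1683 − 58·261
9 = −58·10359 + 357·1683
So 9 = (-58)·10359 + (357)·1683.

9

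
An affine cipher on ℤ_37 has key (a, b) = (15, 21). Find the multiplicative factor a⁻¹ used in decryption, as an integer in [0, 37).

Run Euclid on (37, 15):
37 = 2·15 + 7
15 = 2·7 + 1
7 = 7·1 + 0
gcd = 1, so the inverse exists. Back-substitute:
1 = 15 − 2·7
1 = −2·37 + 5·15
So 15·5 ≡ 1 (mod 37).

5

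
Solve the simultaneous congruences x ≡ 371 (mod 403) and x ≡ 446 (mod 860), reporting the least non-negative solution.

18506

Write x = 371 + 403·k. Then 403·k ≡ 446 − 371 ≡ 75 (mod 860).
Need 403⁻¹ mod 860. Extended Euclid on (860, 403):
860 = 2·403 + 54
403 = 7·54 + 25
54 = 2·25 + 4
25 = 6·4 + 1
4 = 4·1 + 0
Back-substitute:
1 = 25 − 6·4
1 = −6·54 + 13·25
1 = 13·403 − 97·54
1 = −97·860 + 207·403
403⁻¹ ≡ 207 (mod 860), so k ≡ 207·75 ≡ 45 (mod 860).
x = 371 + 403·45 = 18506.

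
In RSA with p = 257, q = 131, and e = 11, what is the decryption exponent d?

6051

φ(n) = (p−1)(q−1) = 256·130 = 33280.
Need d with 11·d ≡ 1 (mod 33280). Apply the extended Euclidean algorithm:
33280 = 3025×11 + 5
11 = 2×5 + 1
5 = 5×1 + 0
Back-substitute:
1 = 11 − 2·5
1 = −2·33280 + 6051·11
So 11·6051 ≡ 1 (mod 33280), hence d = 6051.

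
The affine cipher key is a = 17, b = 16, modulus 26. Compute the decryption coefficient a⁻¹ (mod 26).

23

Extended Euclidean algorithm:
26 = 1*17 + 9
17 = 1*9 + 8
9 = 1*8 + 1
8 = 8*1 + 0
Since gcd(17, 26) = 1, back-substitute to write 1 as a combination:
1 = 9 − 8
1 = −17 + 2·9
1 = 2·26 − 3·17
So 17·(-3) ≡ 1 (mod 26), and -3 ≡ 23 (mod 26).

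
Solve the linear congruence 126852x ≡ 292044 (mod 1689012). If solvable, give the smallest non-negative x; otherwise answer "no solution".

103565

First find gcd(126852, 1689012):
1689012 = 13·126852 + 39936
126852 = 3·39936 + 7044
39936 = 5·7044 + 4716
7044 = 1·4716 + 2328
4716 = 2·2328 + 60
2328 = 38·60 + 48
60 = 1·48 + 12
48 = 4·12 + 0
gcd = 12 and 12 | 292044, so solutions exist. Divide through by 12: 10571x ≡ 24337 (mod 140751).
Now find 10571⁻¹ mod 140751:
140751 = 13·10571 + 3328
10571 = 3·3328 + 587
3328 = 5·587 + 393
587 = 1·393 + 194
393 = 2·194 + 5
194 = 38·5 + 4
5 = 1·4 + 1
4 = 4·1 + 0
Back-substitute:
1 = 5 − 4
1 = −194 + 39·5
1 = 39·393 − 79·194
1 = −79·587 + 118·393
1 = 118·3328 − 669·587
1 = −669·10571 + 2125·3328
1 = 2125·140751 − 28294·10571
So 10571·(-28294) ≡ 1 (mod 140751), i.e. 10571⁻¹ ≡ 112457.
Then x ≡ 112457·24337 ≡ 103565 (mod 140751); the smallest non-negative solution is x = 103565.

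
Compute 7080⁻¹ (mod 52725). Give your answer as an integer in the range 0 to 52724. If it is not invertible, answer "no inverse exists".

no inverse exists

Compute gcd(7080, 52725):
52725 = 7*7080 + 3165
7080 = 2*3165 + 750
3165 = 4*750 + 165
750 = 4*165 + 90
165 = 1*90 + 75
90 = 1*75 + 15
75 = 5*15 + 0
gcd(7080, 52725) = 15 ≠ 1, so 7080 has no multiplicative inverse modulo 52725.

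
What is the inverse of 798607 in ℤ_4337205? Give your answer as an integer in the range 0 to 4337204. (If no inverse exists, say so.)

Apply the Euclidean algorithm to 4337205 and 798607:
4337205 = 5·798607 + 344170
798607 = 2·344170 + 110267
344170 = 3·110267 + 13369
110267 = 8·13369 + 3315
13369 = 4·3315 + 109
3315 = 30·109 + 45
109 = 2·45 + 19
45 = 2·19 + 7
19 = 2·7 + 5
7 = 1·5 + 2
5 = 2·2 + 1
2 = 2·1 + 0
Since gcd(798607, 4337205) = 1, back-substitute to write 1 as a combination:
1 = 5 − 2·2
1 = −2·7 + 3·5
1 = 3·19 − 8·7
1 = −8·45 + 19·19
1 = 19·109 − 46·45
1 = −46·3315 + 1399·109
1 = 1399·13369 − 5642·3315
1 = −5642·110267 + 46535·13369
1 = 46535·344170 − 145247·110267
1 = −145247·798607 + 337029·344170
1 = 337029·4337205 − 1830392·798607
Hence 798607⁻¹ ≡ -1830392 ≡ 2506813 (mod 4337205).

2506813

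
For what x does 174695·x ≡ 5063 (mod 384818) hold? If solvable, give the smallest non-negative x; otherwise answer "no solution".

148081

First find gcd(174695, 384818):
384818 = 2×174695 + 35428
174695 = 4×35428 + 32983
35428 = 1×32983 + 2445
32983 = 13×2445 + 1198
2445 = 2×1198 + 49
1198 = 24×49 + 22
49 = 2×22 + 5
22 = 4×5 + 2
5 = 2×2 + 1
2 = 2×1 + 0
gcd = 1, so a unique solution mod 384818 exists.
Back-substitute for the Bézout coefficients:
1 = 5 − 2·2
1 = −2·22 + 9·5
1 = 9·49 − 20·22
1 = −20·1198 + 489·49
1 = 489·2445 − 998·1198
1 = −998·32983 + 13463·2445
1 = 13463·35428 − 14461·32983
1 = −14461·174695 + 71307·35428
1 = 71307·384818 − 157075·174695
So 174695·(-157075) ≡ 1 (mod 384818), giving 174695⁻¹ ≡ 227743.
x ≡ 174695⁻¹·5063 ≡ 227743·5063 ≡ 148081 (mod 384818).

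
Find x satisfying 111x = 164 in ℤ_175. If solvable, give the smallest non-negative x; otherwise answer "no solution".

74

First find gcd(111, 175):
175 = 1·111 + 64
111 = 1·64 + 47
64 = 1·47 + 17
47 = 2·17 + 13
17 = 1·13 + 4
13 = 3·4 + 1
4 = 4·1 + 0
gcd = 1, so a unique solution mod 175 exists.
Back-substitute for the Bézout coefficients:
1 = 13 − 3·4
1 = −3·17 + 4·13
1 = 4·47 − 11·17
1 = −11·64 + 15·47
1 = 15·111 − 26·64
1 = −26·175 + 41·111
So 111·(41) ≡ 1 (mod 175), giving 111⁻¹ ≡ 41.
x ≡ 111⁻¹·164 ≡ 41·164 ≡ 74 (mod 175).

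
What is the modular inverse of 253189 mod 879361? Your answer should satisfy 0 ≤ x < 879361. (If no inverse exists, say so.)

Apply the Euclidean algorithm to 879361 and 253189:
879361 = 3×253189 + 119794
253189 = 2×119794 + 13601
119794 = 8×13601 + 10986
13601 = 1×10986 + 2615
10986 = 4×2615 + 526
2615 = 4×526 + 511
526 = 1×511 + 15
511 = 34×15 + 1
15 = 15×1 + 0
Since gcd(253189, 879361) = 1, back-substitute to write 1 as a combination:
1 = 511 − 34·15
1 = −34·526 + 35·511
1 = 35·2615 − 174·526
1 = −174·10986 + 731·2615
1 = 731·13601 − 905·10986
1 = −905·119794 + 7971·13601
1 = 7971·253189 − 16847·119794
1 = −16847·879361 + 58512·253189
So 253189·58512 ≡ 1 (mod 879361).

58512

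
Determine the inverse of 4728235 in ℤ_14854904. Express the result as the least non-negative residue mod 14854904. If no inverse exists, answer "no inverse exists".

Apply the Euclidean algorithm to 14854904 and 4728235:
14854904 = 3×4728235 + 670199
4728235 = 7×670199 + 36842
670199 = 18×36842 + 7043
36842 = 5×7043 + 1627
7043 = 4×1627 + 535
1627 = 3×535 + 22
535 = 24×22 + 7
22 = 3×7 + 1
7 = 7×1 + 0
gcd = 1, so the inverse exists. Back-substitute:
1 = 22 − 3·7
1 = −3·535 + 73·22
1 = 73·1627 − 222·535
1 = −222·7043 + 961·1627
1 = 961·36842 − 5027·7043
1 = −5027·670199 + 91447·36842
1 = 91447·4728235 − 645156·670199
1 = −645156·14854904 + 2026915·4728235
So 4728235·2026915 ≡ 1 (mod 14854904).

2026915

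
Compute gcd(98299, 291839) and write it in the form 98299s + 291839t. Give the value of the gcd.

1

Repeated division:
291839 = 2×98299 + 95241
98299 = 1×95241 + 3058
95241 = 31×3058 + 443
3058 = 6×443 + 400
443 = 1×400 + 43
400 = 9×43 + 13
43 = 3×13 + 4
13 = 3×4 + 1
4 = 4×1 + 0
gcd(98299, 291839) = 1.
Back-substituting:
1 = 13 − 3·4
1 = −3·43 + 10·13
1 = 10·400 − 93·43
1 = −93·443 + 103·400
1 = 103·3058 − 711·443
1 = −711·95241 + 22144·3058
1 = 22144·98299 − 22855·95241
1 = −22855·291839 + 67854·98299
So 1 = (-22855)·291839 + (67854)·98299.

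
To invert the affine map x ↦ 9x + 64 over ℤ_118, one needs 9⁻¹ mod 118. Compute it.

Extended Euclidean algorithm:
118 = 13×9 + 1
9 = 9×1 + 0
gcd = 1, so the inverse exists. Back-substitute:
1 = 118 − 13·9
So 9·(-13) ≡ 1 (mod 118), and -13 ≡ 105 (mod 118).

105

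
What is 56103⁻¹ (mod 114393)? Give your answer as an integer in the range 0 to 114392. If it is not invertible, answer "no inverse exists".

no inverse exists

Euclidean algorithm on 114393, 56103:
114393 = 2·56103 + 2187
56103 = 25·2187 + 1428
2187 = 1·1428 + 759
1428 = 1·759 + 669
759 = 1·669 + 90
669 = 7·90 + 39
90 = 2·39 + 12
39 = 3·12 + 3
12 = 4·3 + 0
The gcd is 3, not 1, hence no inverse exists.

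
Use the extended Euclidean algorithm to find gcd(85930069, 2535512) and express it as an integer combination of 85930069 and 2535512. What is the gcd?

1

Repeated division:
85930069 = 33*2535512 + 2258173
2535512 = 1*2258173 + 277339
2258173 = 8*277339 + 39461
277339 = 7*39461 + 1112
39461 = 35*1112 + 541
1112 = 2*541 + 30
541 = 18*30 + 1
30 = 30*1 + 0
gcd(85930069, 2535512) = 1.
Express as a combination:
1 = 541 − 18·30
1 = −18·1112 + 37·541
1 = 37·39461 − 1313·1112
1 = −1313·277339 + 9228·39461
1 = 9228·2258173 − 75137·277339
1 = −75137·2535512 + 84365·2258173
1 = 84365·85930069 − 2859182·2535512
So 1 = (84365)·85930069 + (-2859182)·2535512.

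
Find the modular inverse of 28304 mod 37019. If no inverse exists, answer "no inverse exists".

35613

Apply the Euclidean algorithm to 37019 and 28304:
37019 = 1*28304 + 8715
28304 = 3*8715 + 2159
8715 = 4*2159 + 79
2159 = 27*79 + 26
79 = 3*26 + 1
26 = 26*1 + 0
gcd = 1, so the inverse exists. Back-substitute:
1 = 79 − 3·26
1 = −3·2159 + 82·79
1 = 82·8715 − 331·2159
1 = −331·28304 + 1075·8715
1 = 1075·37019 − 1406·28304
So 28304·(-1406) ≡ 1 (mod 37019), and -1406 ≡ 35613 (mod 37019).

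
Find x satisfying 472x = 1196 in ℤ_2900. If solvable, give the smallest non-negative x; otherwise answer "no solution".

First find gcd(472, 2900):
2900 = 6·472 + 68
472 = 6·68 + 64
68 = 1·64 + 4
64 = 16·4 + 0
gcd = 4 and 4 | 1196, so solutions exist. Divide through by 4: 118x ≡ 299 (mod 725).
Now find 118⁻¹ mod 725:
725 = 6·118 + 17
118 = 6·17 + 16
17 = 1·16 + 1
16 = 16·1 + 0
Back-substitute:
1 = 17 − 16
1 = −118 + 7·17
1 = 7·725 − 43·118
So 118·(-43) ≡ 1 (mod 725), i.e. 118⁻¹ ≡ 682.
Then x ≡ 682·299 ≡ 193 (mod 725); the smallest non-negative solution is x = 193.

193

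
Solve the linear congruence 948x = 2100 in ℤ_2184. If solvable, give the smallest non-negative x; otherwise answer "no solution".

175

First find gcd(948, 2184):
2184 = 2·948 + 288
948 = 3·288 + 84
288 = 3·84 + 36
84 = 2·36 + 12
36 = 3·12 + 0
gcd = 12 and 12 | 2100, so solutions exist. Divide through by 12: 79x ≡ 175 (mod 182).
Now find 79⁻¹ mod 182:
182 = 2*79 + 24
79 = 3*24 + 7
24 = 3*7 + 3
7 = 2*3 + 1
3 = 3*1 + 0
Back-substitute:
1 = 7 − 2·3
1 = −2·24 + 7·7
1 = 7·79 − 23·24
1 = −23·182 + 53·79
So 79⁻¹ ≡ 53 (mod 182).
Then x ≡ 53·175 ≡ 175 (mod 182); the smallest non-negative solution is x = 175.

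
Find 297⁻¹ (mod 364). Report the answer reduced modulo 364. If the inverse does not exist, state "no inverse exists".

201

Run Euclid on (364, 297):
364 = 1*297 + 67
297 = 4*67 + 29
67 = 2*29 + 9
29 = 3*9 + 2
9 = 4*2 + 1
2 = 2*1 + 0
gcd = 1, so the inverse exists. Back-substitute:
1 = 9 − 4·2
1 = −4·29 + 13·9
1 = 13·67 − 30·29
1 = −30·297 + 133·67
1 = 133·364 − 163·297
So 297·(-163) ≡ 1 (mod 364), and -163 ≡ 201 (mod 364).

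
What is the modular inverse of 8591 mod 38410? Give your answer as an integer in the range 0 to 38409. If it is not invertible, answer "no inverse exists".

17781

Extended Euclidean algorithm:
38410 = 4·8591 + 4046
8591 = 2·4046 + 499
4046 = 8·499 + 54
499 = 9·54 + 13
54 = 4·13 + 2
13 = 6·2 + 1
2 = 2·1 + 0
Since gcd(8591, 38410) = 1, back-substitute to write 1 as a combination:
1 = 13 − 6·2
1 = −6·54 + 25·13
1 = 25·499 − 231·54
1 = −231·4046 + 1873·499
1 = 1873·8591 − 3977·4046
1 = −3977·38410 + 17781·8591
So 8591·17781 ≡ 1 (mod 38410).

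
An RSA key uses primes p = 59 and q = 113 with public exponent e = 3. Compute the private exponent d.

φ(n) = (p−1)(q−1) = 58·112 = 6496.
Need d with 3·d ≡ 1 (mod 6496). Apply the extended Euclidean algorithm:
6496 = 2165*3 + 1
3 = 3*1 + 0
Back-substitute:
1 = 6496 − 2165·3
So 3·(-2165) ≡ 1 (mod 6496), hence d ≡ -2165 ≡ 4331 (mod 6496).

4331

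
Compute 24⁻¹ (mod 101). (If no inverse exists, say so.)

Extended Euclidean algorithm:
101 = 4*24 + 5
24 = 4*5 + 4
5 = 1*4 + 1
4 = 4*1 + 0
Since gcd(24, 101) = 1, back-substitute to write 1 as a combination:
1 = 5 − 4
1 = −24 + 5·5
1 = 5·101 − 21·24
Hence 24⁻¹ ≡ -21 ≡ 80 (mod 101).

80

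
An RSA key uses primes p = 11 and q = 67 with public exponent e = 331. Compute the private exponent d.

φ(n) = (p−1)(q−1) = 10·66 = 660.
Need d with 331·d ≡ 1 (mod 660). Apply the extended Euclidean algorithm:
660 = 1·331 + 329
331 = 1·329 + 2
329 = 164·2 + 1
2 = 2·1 + 0
Back-substitute:
1 = 329 − 164·2
1 = −164·331 + 165·329
1 = 165·660 − 329·331
So 331·(-329) ≡ 1 (mod 660), hence d ≡ -329 ≡ 331 (mod 660).

331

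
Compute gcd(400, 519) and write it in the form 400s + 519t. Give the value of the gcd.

Apply Euclid's algorithm to 519 and 400:
519 = 1*400 + 119
400 = 3*119 + 43
119 = 2*43 + 33
43 = 1*33 + 10
33 = 3*10 + 3
10 = 3*3 + 1
3 = 3*1 + 0
gcd(400, 519) = 1.
Express as a combination:
1 = 10 − 3·3
1 = −3·33 + 10·10
1 = 10·43 − 13·33
1 = −13·119 + 36·43
1 = 36·400 − 121·119
1 = −121·519 + 157·400
So 1 = (-121)·519 + (157)·400.

1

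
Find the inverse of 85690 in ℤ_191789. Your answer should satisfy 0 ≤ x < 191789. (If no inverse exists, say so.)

Extended Euclidean algorithm:
191789 = 2×85690 + 20409
85690 = 4×20409 + 4054
20409 = 5×4054 + 139
4054 = 29×139 + 23
139 = 6×23 + 1
23 = 23×1 + 0
The gcd is 1. Working backward:
1 = 139 − 6·23
1 = −6·4054 + 175·139
1 = 175·20409 − 881·4054
1 = −881·85690 + 3699·20409
1 = 3699·191789 − 8279·85690
Thus 85690·(-8279) ≡ 1 (mod 191789); reducing, -8279 mod 191789 = 183510.

183510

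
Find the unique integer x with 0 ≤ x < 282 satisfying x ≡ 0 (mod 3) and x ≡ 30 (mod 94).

30

Write x = 0 + 3·k. Then 3·k ≡ 30 − 0 ≡ 30 (mod 94).
Need 3⁻¹ mod 94. Extended Euclid on (94, 3):
94 = 31*3 + 1
3 = 3*1 + 0
Back-substitute:
1 = 94 − 31·3
3⁻¹ ≡ 63 (mod 94), so k ≡ 63·30 ≡ 10 (mod 94).
x = 0 + 3·10 = 30.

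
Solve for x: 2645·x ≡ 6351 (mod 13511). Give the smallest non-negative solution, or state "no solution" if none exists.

First find gcd(2645, 13511):
13511 = 5·2645 + 286
2645 = 9·286 + 71
286 = 4·71 + 2
71 = 35·2 + 1
2 = 2·1 + 0
gcd = 1, so a unique solution mod 13511 exists.
Back-substitute for the Bézout coefficients:
1 = 71 − 35·2
1 = −35·286 + 141·71
1 = 141·2645 − 1304·286
1 = −1304·13511 + 6661·2645
So 2645·(6661) ≡ 1 (mod 13511), giving 2645⁻¹ ≡ 6661.
x ≡ 2645⁻¹·6351 ≡ 6661·6351 ≡ 1070 (mod 13511).

1070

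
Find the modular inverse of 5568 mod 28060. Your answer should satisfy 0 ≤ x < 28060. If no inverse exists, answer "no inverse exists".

no inverse exists

Euclidean algorithm on 28060, 5568:
28060 = 5*5568 + 220
5568 = 25*220 + 68
220 = 3*68 + 16
68 = 4*16 + 4
16 = 4*4 + 0
The gcd is 4, not 1, hence no inverse exists.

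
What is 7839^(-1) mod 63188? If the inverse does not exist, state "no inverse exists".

14735

gcd(63188, 7839) by repeated division:
63188 = 8×7839 + 476
7839 = 16×476 + 223
476 = 2×223 + 30
223 = 7×30 + 13
30 = 2×13 + 4
13 = 3×4 + 1
4 = 4×1 + 0
The gcd is 1. Working backward:
1 = 13 − 3·4
1 = −3·30 + 7·13
1 = 7·223 − 52·30
1 = −52·476 + 111·223
1 = 111·7839 − 1828·476
1 = −1828·63188 + 14735·7839
So 7839·14735 ≡ 1 (mod 63188).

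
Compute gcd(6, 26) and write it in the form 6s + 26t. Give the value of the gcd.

Apply Euclid's algorithm to 26 and 6:
26 = 4·6 + 2
6 = 3·2 + 0
gcd(6, 26) = 2.
Express as a combination:
2 = 26 − 4·6
So 2 = (1)·26 + (-4)·6.

2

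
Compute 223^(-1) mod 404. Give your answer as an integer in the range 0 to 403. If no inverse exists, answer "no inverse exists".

279

gcd(404, 223) by repeated division:
404 = 1×223 + 181
223 = 1×181 + 42
181 = 4×42 + 13
42 = 3×13 + 3
13 = 4×3 + 1
3 = 3×1 + 0
The gcd is 1. Working backward:
1 = 13 − 4·3
1 = −4·42 + 13·13
1 = 13·181 − 56·42
1 = −56·223 + 69·181
1 = 69·404 − 125·223
Thus 223·(-125) ≡ 1 (mod 404); reducing, -125 mod 404 = 279.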